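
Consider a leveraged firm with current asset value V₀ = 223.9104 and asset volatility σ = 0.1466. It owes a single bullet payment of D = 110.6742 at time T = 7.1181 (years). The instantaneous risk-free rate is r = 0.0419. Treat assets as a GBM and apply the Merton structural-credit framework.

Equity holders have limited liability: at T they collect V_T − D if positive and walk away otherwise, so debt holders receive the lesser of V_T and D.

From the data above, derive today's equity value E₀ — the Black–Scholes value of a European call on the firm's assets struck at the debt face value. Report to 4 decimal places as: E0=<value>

E0=141.8628

Apply the equity-as-call identities (strike 110.6742, horizon 7.1181 years):
d₁ = [ln(V₀/D) + (r + σ²/2)T] / (σ√T)
   = [ln(223.9104/110.6742) + (0.0419 + 0.5·0.1466²)·7.1181] / (0.1466·√7.1181)
   = [0.704655 + 0.374738] / 0.391125 = 2.759711
d₂ = d₁ − σ√T = 2.759711 − 0.391125 = 2.368586
N(d₁) = 0.997107,  N(d₂) = 0.991072,  e^(−rT) = 0.742117
E₀ = V₀·N(d₁) − D·e^(−rT)·N(d₂)
   = 223.9104·0.997107 − 110.6742·0.742117·0.991072 = 141.862803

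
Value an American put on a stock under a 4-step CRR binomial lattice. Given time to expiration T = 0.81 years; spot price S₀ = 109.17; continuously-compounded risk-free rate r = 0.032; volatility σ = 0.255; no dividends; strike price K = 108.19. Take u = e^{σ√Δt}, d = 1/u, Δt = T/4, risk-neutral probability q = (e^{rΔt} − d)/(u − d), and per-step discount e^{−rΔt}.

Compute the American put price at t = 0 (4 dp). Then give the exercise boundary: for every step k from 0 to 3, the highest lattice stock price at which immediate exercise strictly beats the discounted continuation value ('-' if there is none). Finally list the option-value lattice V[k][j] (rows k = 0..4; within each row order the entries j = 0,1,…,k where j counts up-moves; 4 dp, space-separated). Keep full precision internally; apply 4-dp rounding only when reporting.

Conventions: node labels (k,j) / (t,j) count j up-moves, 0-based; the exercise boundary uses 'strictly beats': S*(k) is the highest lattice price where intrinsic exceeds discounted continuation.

Δt=0.20250  u=1.12159  d=0.89159  q=0.49961  discount=0.99354
step 4 (expiry): payoffs max(K−S,0) = 39.2038 21.4074 0.0000 0.0000 0.0000
step 3: (k=3,j=0): S=77.3744, K−S=30.8156, hold=30.1168 ⇒ V=30.8156 exercise | (k=3,j=1): S=97.3348, K−S=10.8552, hold=10.6429 ⇒ V=10.8552 exercise | (k=3,j=2): S=122.4443, K−S=0.0000, hold=0.0000 ⇒ V=0.0000 continue | (k=3,j=3): S=154.0314, K−S=0.0000, hold=0.0000 ⇒ V=0.0000 continue  boundary S*=97.3348
step 2: (k=2,j=0): S=86.7826, K−S=21.4074, hold=20.7086 ⇒ V=21.4074 exercise | (k=2,j=1): S=109.1700, K−S=0.0000, hold=5.3968 ⇒ V=5.3968 continue | (k=2,j=2): S=137.3327, K−S=0.0000, hold=0.0000 ⇒ V=0.0000 continue  boundary S*=86.7826
step 1: (k=1,j=0): S=97.3348, K−S=10.8552, hold=13.3217 ⇒ V=13.3217 continue | (k=1,j=1): S=122.4443, K−S=0.0000, hold=2.6831 ⇒ V=2.6831 continue  boundary S*=-
step 0: (k=0,j=0): S=109.1700, K−S=0.0000, hold=7.9548 ⇒ V=7.9548 continue  boundary S*=-

price = 7.9548
boundary = - - 86.7826 97.3348
tree:
7.9548
13.3217 2.6831
21.4074 5.3968 0.0000
30.8156 10.8552 0.0000 0.0000
39.2038 21.4074 0.0000 0.0000 0.0000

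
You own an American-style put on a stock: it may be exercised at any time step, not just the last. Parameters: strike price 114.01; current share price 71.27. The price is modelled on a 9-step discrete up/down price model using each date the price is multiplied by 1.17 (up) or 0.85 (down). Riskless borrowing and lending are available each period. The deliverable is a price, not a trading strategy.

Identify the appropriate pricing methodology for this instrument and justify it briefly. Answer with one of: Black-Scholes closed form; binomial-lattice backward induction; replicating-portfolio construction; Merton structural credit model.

Key observation: early exercise of the strike-114.01 put must be checked at each of the 9 dates (spot 71.27), which forces a node-by-node comparison of intrinsic and continuation value backward from expiry.

framework: binomial-lattice backward induction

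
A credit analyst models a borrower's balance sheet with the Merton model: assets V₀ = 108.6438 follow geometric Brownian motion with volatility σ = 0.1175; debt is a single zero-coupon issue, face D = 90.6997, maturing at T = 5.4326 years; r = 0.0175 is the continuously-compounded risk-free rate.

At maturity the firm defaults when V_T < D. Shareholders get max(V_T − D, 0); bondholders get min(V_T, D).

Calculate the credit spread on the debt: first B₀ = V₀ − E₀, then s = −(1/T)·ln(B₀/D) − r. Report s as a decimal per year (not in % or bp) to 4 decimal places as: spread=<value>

Work the structural quantities from V₀ = 108.6438 against face 90.6997:
d₁ = [ln(V₀/D) + (r + σ²/2)T] / (σ√T)
   = [ln(108.6438/90.6997) + (0.0175 + 0.5·0.1175²)·5.4326] / (0.1175·√5.4326)
   = [0.180521 + 0.132572] / 0.273868 = 1.143225
d₂ = d₁ − σ√T = 1.143225 − 0.273868 = 0.869357
N(d₁) = 0.873527,  N(d₂) = 0.807674,  e^(−rT) = 0.909309
E₀ = V₀·N(d₁) − D·e^(−rT)·N(d₂)
   = 108.6438·0.873527 − 90.6997·0.909309·0.807674 = 28.291203
B₀ = V₀ − E₀ = 108.6438 − 28.291203 = 80.352597
spread = −(1/T)·ln(B₀/D) − r = −(1/5.4326)·ln(80.352597/90.6997) − 0.0175 = 0.00479681

spread=0.0048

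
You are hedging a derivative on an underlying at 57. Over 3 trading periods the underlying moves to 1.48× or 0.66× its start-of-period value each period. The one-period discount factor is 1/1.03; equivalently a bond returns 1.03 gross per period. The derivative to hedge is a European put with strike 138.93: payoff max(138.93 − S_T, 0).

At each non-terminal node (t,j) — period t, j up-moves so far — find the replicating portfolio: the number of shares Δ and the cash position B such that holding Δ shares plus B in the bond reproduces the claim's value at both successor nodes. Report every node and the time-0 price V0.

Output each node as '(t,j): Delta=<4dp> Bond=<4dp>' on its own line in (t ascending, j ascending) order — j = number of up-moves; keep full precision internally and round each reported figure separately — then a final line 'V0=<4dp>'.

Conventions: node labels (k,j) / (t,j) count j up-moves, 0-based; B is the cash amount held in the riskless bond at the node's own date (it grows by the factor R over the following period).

Risk-neutral probability p* = (R−d)/(u−d) = (1.03−0.66)/(1.48−0.66) = 0.4512.
At maturity the claim pays: V(3,0)=122.5427, V(3,1)=102.1828, V(3,2)=56.5272, V(3,3)=0.0000
  t=2,j=0: stock 24.8292 → up 36.7472 (V=102.1828), down 16.3873 (V=122.5427). Price 110.0543; hedge Δ=-1.0000, bond B=134.8835.
  t=2,j=1: stock 55.6776 → up 82.4028 (V=56.5272), down 36.7472 (V=102.1828). Price 79.2059; hedge Δ=-1.0000, bond B=134.8835.
  t=2,j=2: stock 124.8528 → up 184.7821 (V=0.0000), down 82.4028 (V=56.5272). Price 30.1175; hedge Δ=-0.5521, bond B=99.0530.
  t=1,j=0: stock 37.6200 → up 55.6776 (V=79.2059), down 24.8292 (V=110.0543). Price 93.3348; hedge Δ=-1.0000, bond B=130.9548.
  t=1,j=1: stock 84.3600 → up 124.8528 (V=30.1175), down 55.6776 (V=79.2059). Price 55.3944; hedge Δ=-0.7096, bond B=115.2583.
  t=0,j=0: stock 57.0000 → up 84.3600 (V=55.3944), down 37.6200 (V=93.3348). Price 73.9955; hedge Δ=-0.8117, bond B=120.2643.
Verification: the root portfolio costs Δ(0,0)·S0 + B(0,0) = 73.9955, matching V0.

(0,0): Delta=-0.8117 Bond=120.2643
(1,0): Delta=-1.0000 Bond=130.9548
(1,1): Delta=-0.7096 Bond=115.2583
(2,0): Delta=-1.0000 Bond=134.8835
(2,1): Delta=-1.0000 Bond=134.8835
(2,2): Delta=-0.5521 Bond=99.0530
V0=73.9955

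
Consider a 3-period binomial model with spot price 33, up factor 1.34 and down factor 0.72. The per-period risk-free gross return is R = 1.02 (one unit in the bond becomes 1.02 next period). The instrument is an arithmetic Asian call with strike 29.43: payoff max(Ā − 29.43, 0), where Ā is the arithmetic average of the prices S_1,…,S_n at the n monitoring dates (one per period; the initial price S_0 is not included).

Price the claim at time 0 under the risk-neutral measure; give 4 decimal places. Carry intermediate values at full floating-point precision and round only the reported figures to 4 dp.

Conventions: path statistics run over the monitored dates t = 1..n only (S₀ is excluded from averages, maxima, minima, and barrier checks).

Risk-neutral up-probability p* = (R−d)/(u−d) = (1.02−0.72)/(1.34−0.72) = 0.4839; the claim prices as the p*-weighted sum of path payoffs discounted by R^3.
Enumerate all 2^3 = 8 price paths (U = up ×1.34, D = down ×0.72); each path with k up-moves has probability p*^k·(1−p*)^(3−k).
DDD: Ā=17.7281, payoff=0.0000, prob=0.137491
UDD: Ā=32.9940, payoff=3.5640, prob=0.128898
DUD: Ā=26.1740, payoff=0.0000, prob=0.128898
UUD: Ā=48.7128, payoff=19.2828, prob=0.120842
DDU: Ā=21.2636, payoff=0.0000, prob=0.128898
UDU: Ā=39.5740, payoff=10.1440, prob=0.120842
DUU: Ā=32.7540, payoff=3.3240, prob=0.120842
UUU: Ā=60.9587, payoff=31.5287, prob=0.113289
Price = Σ prob·payoff / R^3 = 7.988913 / 1.061208 = 7.5281

price = 7.5281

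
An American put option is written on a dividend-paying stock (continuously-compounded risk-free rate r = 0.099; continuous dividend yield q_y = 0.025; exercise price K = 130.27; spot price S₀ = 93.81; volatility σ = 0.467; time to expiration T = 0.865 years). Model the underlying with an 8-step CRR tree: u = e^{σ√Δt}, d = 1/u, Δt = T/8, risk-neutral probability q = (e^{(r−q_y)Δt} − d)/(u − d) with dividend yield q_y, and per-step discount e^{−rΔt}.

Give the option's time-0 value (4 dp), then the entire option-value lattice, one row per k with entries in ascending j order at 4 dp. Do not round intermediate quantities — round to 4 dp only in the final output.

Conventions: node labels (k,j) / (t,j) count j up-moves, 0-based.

params: Δt=0.10812 u=1.16598 d=0.85765 q=0.48774 e^(-rΔt)=0.98935
t_8 payoffs: 102.8085 92.9359 79.5140 61.2670 36.4600 2.7348 0.0000 0.0000 0.0000
k=7: node(7,0) S=32.0196 payoff=98.2504 vs cont=96.9499 → 98.2504 [stop]  node(7,1) S=43.5308 payoff=86.7392 vs cont=85.4697 → 86.7392 [stop]  node(7,2) S=59.1803 payoff=71.0897 vs cont=69.8624 → 71.0897 [stop]  node(7,3) S=80.4560 payoff=49.8140 vs cont=48.6441 → 49.8140 [stop]  node(7,4) S=109.3804 payoff=20.8896 vs cont=19.7978 → 20.8896 [stop]  node(7,5) S=148.7034 payoff=0.0000 vs cont=1.3860 → 1.3860 [wait]  node(7,6) S=202.1631 payoff=0.0000 vs cont=0.0000 → 0.0000 [wait]  node(7,7) S=274.8419 payoff=0.0000 vs cont=0.0000 → 0.0000 [wait]
k=6: node(6,0) S=37.3341 payoff=92.9359 vs cont=91.6496 → 92.9359 [stop]  node(6,1) S=50.7560 payoff=79.5140 vs cont=78.2640 → 79.5140 [stop]  node(6,2) S=69.0030 payoff=61.2670 vs cont=60.0662 → 61.2670 [stop]  node(6,3) S=93.8100 payoff=36.4600 vs cont=35.3262 → 36.4600 [stop]  node(6,4) S=127.5352 payoff=2.7348 vs cont=11.2558 → 11.2558 [wait]  node(6,5) S=173.3849 payoff=0.0000 vs cont=0.7024 → 0.7024 [wait]  node(6,6) S=235.7178 payoff=0.0000 vs cont=0.0000 → 0.0000 [wait]
k=5: node(5,0) S=43.5308 payoff=86.7392 vs cont=85.4697 → 86.7392 [stop]  node(5,1) S=59.1803 payoff=71.0897 vs cont=69.8624 → 71.0897 [stop]  node(5,2) S=80.4560 payoff=49.8140 vs cont=48.6441 → 49.8140 [stop]  node(5,3) S=109.3804 payoff=20.8896 vs cont=23.9096 → 23.9096 [wait]  node(5,4) S=148.7034 payoff=0.0000 vs cont=6.0434 → 6.0434 [wait]  node(5,5) S=202.1631 payoff=0.0000 vs cont=0.3560 → 0.3560 [wait]
k=4: node(4,0) S=50.7560 payoff=79.5140 vs cont=78.2640 → 79.5140 [stop]  node(4,1) S=69.0030 payoff=61.2670 vs cont=60.0662 → 61.2670 [stop]  node(4,2) S=93.8100 payoff=36.4600 vs cont=36.7835 → 36.7835 [wait]  node(4,3) S=127.5352 payoff=2.7348 vs cont=15.0338 → 15.0338 [wait]  node(4,4) S=173.3849 payoff=0.0000 vs cont=3.2346 → 3.2346 [wait]
k=3: node(3,0) S=59.1803 payoff=71.0897 vs cont=69.8624 → 71.0897 [stop]  node(3,1) S=80.4560 payoff=49.8140 vs cont=48.8003 → 49.8140 [stop]  node(3,2) S=109.3804 payoff=20.8896 vs cont=25.8966 → 25.8966 [wait]  node(3,3) S=148.7034 payoff=0.0000 vs cont=9.1801 → 9.1801 [wait]
k=2: node(2,0) S=69.0030 payoff=61.2670 vs cont=60.0662 → 61.2670 [stop]  node(2,1) S=93.8100 payoff=36.4600 vs cont=37.7424 → 37.7424 [wait]  node(2,2) S=127.5352 payoff=2.7348 vs cont=17.5544 → 17.5544 [wait]
k=1: node(1,0) S=80.4560 payoff=49.8140 vs cont=49.2629 → 49.8140 [stop]  node(1,1) S=109.3804 payoff=20.8896 vs cont=27.5989 → 27.5989 [wait]
k=0: node(0,0) S=93.8100 payoff=36.4600 vs cont=38.5638 → 38.5638 [wait]

price = 38.5638
tree:
38.5638
49.8140 27.5989
61.2670 37.7424 17.5544
71.0897 49.8140 25.8966 9.1801
79.5140 61.2670 36.7835 15.0338 3.2346
86.7392 71.0897 49.8140 23.9096 6.0434 0.3560
92.9359 79.5140 61.2670 36.4600 11.2558 0.7024 0.0000
98.2504 86.7392 71.0897 49.8140 20.8896 1.3860 0.0000 0.0000
102.8085 92.9359 79.5140 61.2670 36.4600 2.7348 0.0000 0.0000 0.0000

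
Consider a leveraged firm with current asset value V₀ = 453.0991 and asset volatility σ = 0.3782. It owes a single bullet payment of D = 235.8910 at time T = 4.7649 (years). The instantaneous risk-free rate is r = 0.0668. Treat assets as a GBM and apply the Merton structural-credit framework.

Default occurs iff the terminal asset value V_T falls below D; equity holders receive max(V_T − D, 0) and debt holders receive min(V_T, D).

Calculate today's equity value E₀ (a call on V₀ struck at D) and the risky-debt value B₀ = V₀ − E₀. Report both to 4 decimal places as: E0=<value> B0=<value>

E0=294.3223 B0=158.7768

Equity is a call on the firm's assets struck at D = 235.8910:
d₁ = [ln(V₀/D) + (r + σ²/2)T] / (σ√T)
   = [ln(453.0991/235.8910) + (0.0668 + 0.5·0.3782²)·4.7649] / (0.3782·√4.7649)
   = [0.652741 + 0.659070] / 0.825560 = 1.588996
d₂ = d₁ − σ√T = 1.588996 − 0.825560 = 0.763436
N(d₁) = 0.943969,  N(d₂) = 0.777398,  e^(−rT) = 0.727388
E₀ = V₀·N(d₁) − D·e^(−rT)·N(d₂)
   = 453.0991·0.943969 − 235.8910·0.727388·0.777398 = 294.322324
B₀ = V₀ − E₀ = 453.0991 − 294.322324 = 158.776776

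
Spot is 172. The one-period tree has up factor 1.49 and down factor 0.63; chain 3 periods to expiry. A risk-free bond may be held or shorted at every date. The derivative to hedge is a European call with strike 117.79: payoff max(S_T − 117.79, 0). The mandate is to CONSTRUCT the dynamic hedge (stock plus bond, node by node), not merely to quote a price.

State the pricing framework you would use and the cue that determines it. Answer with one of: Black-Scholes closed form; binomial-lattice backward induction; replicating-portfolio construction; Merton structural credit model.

framework: replicating-portfolio construction

Key observation: the task asks for the hedge itself — share and bond holdings at every node of the 3-period tree on spot 172 with factors 1.49/0.63 — which is exactly what the replicating-portfolio construction produces.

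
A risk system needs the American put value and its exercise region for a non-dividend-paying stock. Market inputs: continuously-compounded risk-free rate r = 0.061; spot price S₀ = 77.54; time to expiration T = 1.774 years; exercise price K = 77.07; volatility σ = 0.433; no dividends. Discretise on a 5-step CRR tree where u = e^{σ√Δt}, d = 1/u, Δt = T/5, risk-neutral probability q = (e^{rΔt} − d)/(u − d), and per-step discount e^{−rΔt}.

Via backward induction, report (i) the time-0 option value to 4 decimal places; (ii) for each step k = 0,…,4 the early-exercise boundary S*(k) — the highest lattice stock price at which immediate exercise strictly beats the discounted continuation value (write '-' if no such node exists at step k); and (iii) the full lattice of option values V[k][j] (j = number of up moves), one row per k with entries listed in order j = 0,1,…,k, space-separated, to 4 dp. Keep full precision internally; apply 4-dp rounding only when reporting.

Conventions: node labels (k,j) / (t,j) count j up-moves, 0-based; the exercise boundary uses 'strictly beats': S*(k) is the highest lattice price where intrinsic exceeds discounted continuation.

price = 14.3802
boundary = - - 46.2916 35.7676 46.2916
tree:
14.3802
21.4448 7.3183
30.7784 12.2266 2.2894
41.3024 19.8274 4.4802 0.0000
49.4338 30.7784 8.7677 0.0000 0.0000
55.7166 41.3024 17.1580 0.0000 0.0000 0.0000

Δt=0.35480  u=1.29423  d=0.77266  q=0.47782  discount=0.97859
step 5 (expiry): payoffs max(K−S,0) = 55.7166 41.3024 17.1580 0.0000 0.0000 0.0000
step 4: (k=4,j=0): S=27.6362, K−S=49.4338, hold=47.7837 ⇒ V=49.4338 exercise | (k=4,j=1): S=46.2916, K−S=30.7784, hold=29.1283 ⇒ V=30.7784 exercise | (k=4,j=2): S=77.5400, K−S=0.0000, hold=8.7677 ⇒ V=8.7677 continue | (k=4,j=3): S=129.8822, K−S=0.0000, hold=0.0000 ⇒ V=0.0000 continue | (k=4,j=4): S=217.5571, K−S=0.0000, hold=0.0000 ⇒ V=0.0000 continue  boundary S*=46.2916
step 3: (k=3,j=0): S=35.7676, K−S=41.3024, hold=39.6523 ⇒ V=41.3024 exercise | (k=3,j=1): S=59.9120, K−S=17.1580, hold=19.8274 ⇒ V=19.8274 continue | (k=3,j=2): S=100.3547, K−S=0.0000, hold=4.4802 ⇒ V=4.4802 continue | (k=3,j=3): S=168.0975, K−S=0.0000, hold=0.0000 ⇒ V=0.0000 continue  boundary S*=35.7676
step 2: (k=2,j=0): S=46.2916, K−S=30.7784, hold=30.3765 ⇒ V=30.7784 exercise | (k=2,j=1): S=77.5400, K−S=0.0000, hold=12.2266 ⇒ V=12.2266 continue | (k=2,j=2): S=129.8822, K−S=0.0000, hold=2.2894 ⇒ V=2.2894 continue  boundary S*=46.2916
step 1: (k=1,j=0): S=59.9120, K−S=17.1580, hold=21.4448 ⇒ V=21.4448 continue | (k=1,j=1): S=100.3547, K−S=0.0000, hold=7.3183 ⇒ V=7.3183 continue  boundary S*=-
step 0: (k=0,j=0): S=77.5400, K−S=0.0000, hold=14.3802 ⇒ V=14.3802 continue  boundary S*=-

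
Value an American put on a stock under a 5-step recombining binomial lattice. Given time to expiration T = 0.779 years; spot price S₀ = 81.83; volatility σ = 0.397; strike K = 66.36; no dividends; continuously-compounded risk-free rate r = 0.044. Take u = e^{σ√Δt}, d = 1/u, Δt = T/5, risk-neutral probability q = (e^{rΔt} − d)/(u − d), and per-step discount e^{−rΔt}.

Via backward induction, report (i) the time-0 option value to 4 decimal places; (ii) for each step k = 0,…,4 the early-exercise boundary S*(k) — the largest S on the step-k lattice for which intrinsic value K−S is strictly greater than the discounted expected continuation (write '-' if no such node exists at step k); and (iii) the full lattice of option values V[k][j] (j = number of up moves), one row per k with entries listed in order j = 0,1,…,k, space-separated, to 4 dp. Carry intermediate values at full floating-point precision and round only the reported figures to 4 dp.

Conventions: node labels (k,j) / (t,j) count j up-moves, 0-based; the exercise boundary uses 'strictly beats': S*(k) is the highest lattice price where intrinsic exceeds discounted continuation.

params: Δt=0.15580 u=1.16965 d=0.85496 q=0.48276 e^(-rΔt)=0.99317
t_5 payoffs: 28.9800 15.2215 0.0000 0.0000 0.0000 0.0000
t_4: node(4,0) S=43.7213 payoff=22.6387 vs cont=22.1853 → 22.6387 [stop]  node(4,1) S=59.8140 payoff=6.5460 vs cont=7.8193 → 7.8193 [wait]  node(4,2) S=81.8300 payoff=0.0000 vs cont=0.0000 → 0.0000 [wait]  node(4,3) S=111.9495 payoff=0.0000 vs cont=0.0000 → 0.0000 [wait]  node(4,4) S=153.1552 payoff=0.0000 vs cont=0.0000 → 0.0000 [wait]  ⇒ S*(4)=43.7213
t_3: node(3,0) S=51.1385 payoff=15.2215 vs cont=15.3786 → 15.3786 [wait]  node(3,1) S=69.9613 payoff=0.0000 vs cont=4.0168 → 4.0168 [wait]  node(3,2) S=95.7122 payoff=0.0000 vs cont=0.0000 → 0.0000 [wait]  node(3,3) S=130.9414 payoff=0.0000 vs cont=0.0000 → 0.0000 [wait]  ⇒ S*(3)=-
t_2: node(2,0) S=59.8140 payoff=6.5460 vs cont=9.8260 → 9.8260 [wait]  node(2,1) S=81.8300 payoff=0.0000 vs cont=2.0634 → 2.0634 [wait]  node(2,2) S=111.9495 payoff=0.0000 vs cont=0.0000 → 0.0000 [wait]  ⇒ S*(2)=-
t_1: node(1,0) S=69.9613 payoff=0.0000 vs cont=6.0370 → 6.0370 [wait]  node(1,1) S=95.7122 payoff=0.0000 vs cont=1.0600 → 1.0600 [wait]  ⇒ S*(1)=-
t_0: node(0,0) S=81.8300 payoff=0.0000 vs cont=3.6094 → 3.6094 [wait]  ⇒ S*(0)=-

price = 3.6094
boundary = - - - - 43.7213
tree:
3.6094
6.0370 1.0600
9.8260 2.0634 0.0000
15.3786 4.0168 0.0000 0.0000
22.6387 7.8193 0.0000 0.0000 0.0000
28.9800 15.2215 0.0000 0.0000 0.0000 0.0000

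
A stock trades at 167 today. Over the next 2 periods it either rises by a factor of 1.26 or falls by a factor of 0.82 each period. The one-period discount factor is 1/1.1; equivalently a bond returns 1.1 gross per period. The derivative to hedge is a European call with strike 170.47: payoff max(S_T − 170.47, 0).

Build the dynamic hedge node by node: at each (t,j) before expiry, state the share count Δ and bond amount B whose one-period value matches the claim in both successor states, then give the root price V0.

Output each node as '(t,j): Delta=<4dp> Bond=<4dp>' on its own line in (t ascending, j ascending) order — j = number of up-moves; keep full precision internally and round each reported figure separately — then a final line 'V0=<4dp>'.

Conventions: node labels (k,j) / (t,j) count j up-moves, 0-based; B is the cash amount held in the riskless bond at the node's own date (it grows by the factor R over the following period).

(0,0): Delta=0.7383 Bond=-90.8155
(1,0): Delta=0.0344 Bond=-3.5145
(1,1): Delta=1.0000 Bond=-154.9727
V0=32.4737

No-arbitrage ⇒ martingale measure with p* = (R−d)/(u−d) = 0.6364.
Payoffs at expiry: V(2,0)=0.0000, V(2,1)=2.0744, V(2,2)=94.6592
Node (1,0) S=136.9400: V=(p*·2.0744+(1−p*)·0.0000)/1.1=1.2001; Δ=(2.0744−0.0000)/(172.5444−112.2908)=0.0344; B=V−Δ·S=-3.5145
Node (1,1) S=210.4200: V=(p*·94.6592+(1−p*)·2.0744)/1.1=55.4473; Δ=(94.6592−2.0744)/(265.1292−172.5444)=1.0000; B=V−Δ·S=-154.9727
Node (0,0) S=167.0000: V=(p*·55.4473+(1−p*)·1.2001)/1.1=32.4737; Δ=(55.4473−1.2001)/(210.4200−136.9400)=0.7383; B=V−Δ·S=-90.8155
Check: Δ(0,0)·S0 + B(0,0) = 32.4737 = V0.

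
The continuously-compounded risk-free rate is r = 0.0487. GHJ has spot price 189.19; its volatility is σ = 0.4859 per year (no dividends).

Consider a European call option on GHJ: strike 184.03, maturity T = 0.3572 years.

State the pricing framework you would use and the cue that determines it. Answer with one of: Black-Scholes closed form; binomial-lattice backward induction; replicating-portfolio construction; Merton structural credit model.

framework: Black-Scholes closed form

Key observation: the instrument is a plain European call (strike 184.03) on a lognormal asset; the exact continuous-time formula applies directly.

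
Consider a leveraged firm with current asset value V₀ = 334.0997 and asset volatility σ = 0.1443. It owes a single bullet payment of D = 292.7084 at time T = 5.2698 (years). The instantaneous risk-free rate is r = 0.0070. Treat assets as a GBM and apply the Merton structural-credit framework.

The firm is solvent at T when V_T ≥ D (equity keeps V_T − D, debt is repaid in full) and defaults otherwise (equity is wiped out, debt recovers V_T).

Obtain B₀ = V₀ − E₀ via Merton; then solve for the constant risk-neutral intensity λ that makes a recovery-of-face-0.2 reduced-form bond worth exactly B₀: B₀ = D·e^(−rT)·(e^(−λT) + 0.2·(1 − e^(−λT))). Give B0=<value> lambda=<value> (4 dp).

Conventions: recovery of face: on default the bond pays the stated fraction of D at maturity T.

B0=262.4625 lambda=0.0173

With assets at 334.0997 and a single debt payment of 292.7084 at 5.2698 years:
d₁ = [ln(V₀/D) + (r + σ²/2)T] / (σ√T)
   = [ln(334.0997/292.7084) + (0.0070 + 0.5·0.1443²)·5.2698] / (0.1443·√5.2698)
   = [0.132263 + 0.091754] / 0.331256 = 0.676264
d₂ = d₁ − σ√T = 0.676264 − 0.331256 = 0.345008
N(d₁) = 0.750563,  N(d₂) = 0.634956,  e^(−rT) = 0.963783
E₀ = V₀·N(d₁) − D·e^(−rT)·N(d₂)
   = 334.0997·0.750563 − 292.7084·0.963783·0.634956 = 71.637189
B₀ = V₀ − E₀ = 334.0997 − 71.637189 = 262.462511
e^(−λT) = (B₀·e^(rT)/D − 0.2)/(1 − 0.2) = (262.4625·1.037577/292.7084 − 0.2)/0.8 = 0.91295418
λ = −ln(0.91295418)/5.2698 = 0.017281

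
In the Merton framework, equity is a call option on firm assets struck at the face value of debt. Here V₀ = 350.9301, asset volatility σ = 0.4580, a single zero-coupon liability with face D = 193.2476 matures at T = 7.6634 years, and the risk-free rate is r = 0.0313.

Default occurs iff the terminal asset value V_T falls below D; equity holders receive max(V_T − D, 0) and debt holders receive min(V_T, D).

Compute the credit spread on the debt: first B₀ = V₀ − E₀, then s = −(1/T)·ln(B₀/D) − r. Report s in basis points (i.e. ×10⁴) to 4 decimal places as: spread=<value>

spread=399.5579

Equity is a call on the firm's assets struck at D = 193.2476:
d₁ = [ln(V₀/D) + (r + σ²/2)T] / (σ√T)
   = [ln(350.9301/193.2476) + (0.0313 + 0.5·0.4580²)·7.6634] / (0.4580·√7.6634)
   = [0.596615 + 1.043617] / 1.267874 = 1.293686
d₂ = d₁ − σ√T = 1.293686 − 1.267874 = 0.025812
N(d₁) = 0.902113,  N(d₂) = 0.510296,  e^(−rT) = 0.786735
E₀ = V₀·N(d₁) − D·e^(−rT)·N(d₂)
   = 350.9301·0.902113 − 193.2476·0.786735·0.510296 = 238.995965
B₀ = V₀ − E₀ = 350.9301 − 238.995965 = 111.934135
spread = −(1/T)·ln(B₀/D) − r = −(1/7.6634)·ln(111.934135/193.2476) − 0.0313 = 0.03995579
in basis points: 0.03995579 × 10⁴ = 399.5579 bp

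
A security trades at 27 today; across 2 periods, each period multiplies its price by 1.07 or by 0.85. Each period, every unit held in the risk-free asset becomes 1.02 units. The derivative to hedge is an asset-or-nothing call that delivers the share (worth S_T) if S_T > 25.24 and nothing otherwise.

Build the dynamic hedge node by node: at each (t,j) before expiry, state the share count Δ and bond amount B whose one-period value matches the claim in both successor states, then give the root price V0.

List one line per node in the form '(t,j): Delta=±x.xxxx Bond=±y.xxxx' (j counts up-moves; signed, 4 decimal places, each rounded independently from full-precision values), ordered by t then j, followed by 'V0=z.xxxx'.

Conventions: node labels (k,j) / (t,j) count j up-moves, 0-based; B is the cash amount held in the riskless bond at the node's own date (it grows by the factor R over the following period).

The replicating-portfolio and risk-neutral prices coincide; use p* = (1.02−0.85)/(1.07−0.85) = 0.7727 for the latter.
At maturity the claim pays: V(2,0)=0.0000, V(2,1)=0.0000, V(2,2)=30.9123
(1,0): S=22.9500. Δ = (V_up−V_dn)/(S_up−S_dn) = (0.0000−0.0000)/(24.5565−19.5075) = 0.0000. V = [p*·0.0000 + (1−p*)·0.0000]/1.02 = 0.0000. B = V − Δ·S = 0.0000.
(1,1): S=28.8900. Δ = (V_up−V_dn)/(S_up−S_dn) = (30.9123−0.0000)/(30.9123−24.5565) = 4.8636. V = [p*·30.9123 + (1−p*)·0.0000]/1.02 = 23.4184. B = V − Δ·S = -117.0920.
(0,0): S=27.0000. Δ = (V_up−V_dn)/(S_up−S_dn) = (23.4184−0.0000)/(28.8900−22.9500) = 3.9425. V = [p*·23.4184 + (1−p*)·0.0000]/1.02 = 17.7412. B = V − Δ·S = -88.7061.
Check: Δ(0,0)·S0 + B(0,0) = 17.7412 = V0.

(0,0): Delta=3.9425 Bond=-88.7061
(1,0): Delta=0.0000 Bond=0.0000
(1,1): Delta=4.8636 Bond=-117.0920
V0=17.7412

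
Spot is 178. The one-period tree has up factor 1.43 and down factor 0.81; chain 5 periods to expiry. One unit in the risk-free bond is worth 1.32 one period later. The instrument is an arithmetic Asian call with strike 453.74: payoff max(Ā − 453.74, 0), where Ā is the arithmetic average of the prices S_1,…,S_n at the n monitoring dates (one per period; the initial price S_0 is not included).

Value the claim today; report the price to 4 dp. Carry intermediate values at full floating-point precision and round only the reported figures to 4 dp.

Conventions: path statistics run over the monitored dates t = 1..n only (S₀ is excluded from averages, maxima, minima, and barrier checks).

price = 13.6452

With p* = (R−d)/(u−d) = 0.8226, sum probability × payoff across the paths and divide by R^5.
Enumerate all 2^5 = 32 price paths (U = up ×1.43, D = down ×0.81); each path with k up-moves has probability p*^k·(1−p*)^(5−k).
DDDDD: Ā=98.8500, payoff=0.0000, prob=0.000176
UDDDD: Ā=174.5130, payoff=0.0000, prob=0.000815
DUDDD: Ā=152.4410, payoff=0.0000, prob=0.000815
UUDDD: Ā=269.1243, payoff=0.0000, prob=0.003779
DDUDD: Ā=134.5627, payoff=0.0000, prob=0.000815
UDUDD: Ā=237.5613, payoff=0.0000, prob=0.003779
DUUDD: Ā=215.4893, payoff=0.0000, prob=0.003779
UUUDD: Ā=380.4318, payoff=0.0000, prob=0.017520
DDDUD: Ā=120.0813, payoff=0.0000, prob=0.000815
UDDUD: Ā=211.9954, payoff=0.0000, prob=0.003779
DUDUD: Ā=189.9234, payoff=0.0000, prob=0.003779
UUDUD: Ā=335.2968, payoff=0.0000, prob=0.017520
DDUUD: Ā=172.0450, payoff=0.0000, prob=0.003779
UDUUD: Ā=303.7338, payoff=0.0000, prob=0.017520
DUUUD: Ā=281.6618, payoff=0.0000, prob=0.017520
UUUUD: Ā=497.2548, payoff=43.5148, prob=0.081230
DDDDU: Ā=108.3513, payoff=0.0000, prob=0.000815
UDDDU: Ā=191.2869, payoff=0.0000, prob=0.003779
DUDDU: Ā=169.2149, payoff=0.0000, prob=0.003779
UUDDU: Ā=298.7374, payoff=0.0000, prob=0.017520
DDUDU: Ā=151.3366, payoff=0.0000, prob=0.003779
UDUDU: Ā=267.1744, payoff=0.0000, prob=0.017520
DUUDU: Ā=245.1024, payoff=0.0000, prob=0.017520
UUUDU: Ā=432.7117, payoff=0.0000, prob=0.081230
DDDUU: Ā=136.8551, payoff=0.0000, prob=0.003779
UDDUU: Ā=241.6084, payoff=0.0000, prob=0.017520
DUDUU: Ā=219.5364, payoff=0.0000, prob=0.017520
UUDUU: Ā=387.5767, payoff=0.0000, prob=0.081230
DDUUU: Ā=201.6581, payoff=0.0000, prob=0.017520
UDUUU: Ā=356.0137, payoff=0.0000, prob=0.081230
DUUUU: Ā=333.9417, payoff=0.0000, prob=0.081230
UUUUU: Ā=589.5514, payoff=135.8114, prob=0.376611
Price = Σ prob·payoff / R^5 = 54.682714 / 4.007464 = 13.6452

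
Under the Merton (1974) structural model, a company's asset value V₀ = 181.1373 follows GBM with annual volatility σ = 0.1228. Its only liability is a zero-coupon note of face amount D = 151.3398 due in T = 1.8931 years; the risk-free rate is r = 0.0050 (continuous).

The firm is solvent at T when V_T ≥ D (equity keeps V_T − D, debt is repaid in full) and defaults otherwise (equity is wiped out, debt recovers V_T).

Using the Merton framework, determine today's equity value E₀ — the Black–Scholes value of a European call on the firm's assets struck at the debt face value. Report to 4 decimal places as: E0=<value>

Apply the equity-as-call identities (strike 151.3398, horizon 1.8931 years):
d₁ = [ln(V₀/D) + (r + σ²/2)T] / (σ√T)
   = [ln(181.1373/151.3398) + (0.0050 + 0.5·0.1228²)·1.8931] / (0.1228·√1.8931)
   = [0.179728 + 0.023739] / 0.168960 = 1.204228
d₂ = d₁ − σ√T = 1.204228 − 0.168960 = 1.035268
N(d₁) = 0.885749,  N(d₂) = 0.849728,  e^(−rT) = 0.990579
E₀ = V₀·N(d₁) − D·e^(−rT)·N(d₂)
   = 181.1373·0.885749 − 151.3398·0.990579·0.849728 = 33.056063

E0=33.0561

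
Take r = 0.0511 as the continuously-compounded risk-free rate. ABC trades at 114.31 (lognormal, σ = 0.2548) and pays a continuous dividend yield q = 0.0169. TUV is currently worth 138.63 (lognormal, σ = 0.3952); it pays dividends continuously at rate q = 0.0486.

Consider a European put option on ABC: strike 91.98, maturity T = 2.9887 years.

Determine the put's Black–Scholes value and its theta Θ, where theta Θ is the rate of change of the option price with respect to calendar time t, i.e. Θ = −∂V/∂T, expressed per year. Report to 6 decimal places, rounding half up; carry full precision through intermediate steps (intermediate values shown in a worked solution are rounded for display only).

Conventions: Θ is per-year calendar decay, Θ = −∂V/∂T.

σ√T = 0.2548·√2.9887 = 0.440495
d₁ = (ln(S/K) + (r−q+σ²/2)T) / (σ√T) = (ln(114.31/91.98) + (0.0511−0.0169+0.2548²/2)·2.9887) / 0.440495 = (0.217343 + 0.199231) / 0.440495 = 0.945696
d₂ = d₁ − σ√T = 0.945696 − 0.440495 = 0.505202
e^{−rT} = 0.858368
e^{−qT} = 0.950745
N(−d₁) = 0.172152,  N(−d₂) = 0.306709
Put price V = K·e^{−rT}·N(−d₂) − S·e^{−qT}·N(−d₁) = 24.215458 − 18.709397 = 5.506062
φ(d₁) = (1/√(2π))·e^{−d₁²/2} = 0.255098
Θ = −S·e^{−qT}·φ(d₁)·σ/(2√T) − q·S·e^{−qT}·N(−d₁) + r·K·e^{−rT}·N(−d₂) = −2.043068 − 0.316189 + 1.237410 = -1.121847

price = 5.506062
Θ = -1.121847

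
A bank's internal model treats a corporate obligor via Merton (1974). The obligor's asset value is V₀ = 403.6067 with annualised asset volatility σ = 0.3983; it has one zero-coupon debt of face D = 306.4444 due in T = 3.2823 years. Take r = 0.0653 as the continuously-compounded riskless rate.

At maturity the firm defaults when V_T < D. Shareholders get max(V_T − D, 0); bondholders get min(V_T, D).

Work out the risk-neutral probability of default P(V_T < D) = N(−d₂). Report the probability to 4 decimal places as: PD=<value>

Work the structural quantities from V₀ = 403.6067 against face 306.4444:
d₁ = [ln(V₀/D) + (r + σ²/2)T] / (σ√T)
   = [ln(403.6067/306.4444) + (0.0653 + 0.5·0.3983²)·3.2823] / (0.3983·√3.2823)
   = [0.275405 + 0.474691] / 0.721605 = 1.039482
d₂ = d₁ − σ√T = 1.039482 − 0.721605 = 0.317878
risk-neutral PD = N(−d₂) = N(-0.317878) = 0.375289

PD=0.3753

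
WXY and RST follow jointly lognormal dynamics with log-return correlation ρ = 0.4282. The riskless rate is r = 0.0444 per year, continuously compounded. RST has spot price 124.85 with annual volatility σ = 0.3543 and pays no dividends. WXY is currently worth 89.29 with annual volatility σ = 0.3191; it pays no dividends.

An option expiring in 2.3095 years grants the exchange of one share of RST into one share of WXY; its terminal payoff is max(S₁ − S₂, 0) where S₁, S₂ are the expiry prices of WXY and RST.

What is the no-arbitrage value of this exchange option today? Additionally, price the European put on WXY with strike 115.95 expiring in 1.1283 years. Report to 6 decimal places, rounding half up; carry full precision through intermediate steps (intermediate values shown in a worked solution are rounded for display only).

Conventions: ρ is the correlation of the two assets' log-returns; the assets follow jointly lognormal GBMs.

σ_eff = √(σ₁² + σ₂² − 2ρσ₁σ₂) = √(0.3191² + 0.3543² − 2·0.4282·0.3191·0.3543) = 0.361291
d₁ = (ln(S₁/S₂) + (q₂ − q₁ + σ_eff²/2)T) / (σ_eff√T) = (ln(89.29/124.85) + (0.0 − 0.0 + 0.065266)·2.3095) / 0.549055 = -0.336018
d₂ = d₁ − σ_eff√T = -0.336018 − 0.549055 = -0.885074
N(d₁) = 0.368429,  N(d₂) = 0.188058
V = S₁·e^{−q₁T}·N(d₁) − S₂·e^{−q₂T}·N(d₂) = 32.896983 − 23.479099 = 9.417885
[vanilla: WXY put K=115.95]
σ√T = 0.3191·√1.1283 = 0.338953
d₁ = (ln(S/K) + (r+σ²/2)T) / (σ√T) = (ln(89.29/115.95) + (0.0444+0.3191²/2)·1.1283) / 0.338953 = (-0.261270 + 0.107541) / 0.338953 = -0.453540
d₂ = d₁ − σ√T = -0.453540 − 0.338953 = -0.792493
e^{−rT} = 0.951138
N(−d₁) = 0.674920,  N(−d₂) = 0.785963
price = K·e^{−rT}·N(−d₂) − S·N(−d₁) = 86.679491 − 60.263606 = 26.415884

exchange price = 9.417885
price(WXY put K=115.95) = 26.415884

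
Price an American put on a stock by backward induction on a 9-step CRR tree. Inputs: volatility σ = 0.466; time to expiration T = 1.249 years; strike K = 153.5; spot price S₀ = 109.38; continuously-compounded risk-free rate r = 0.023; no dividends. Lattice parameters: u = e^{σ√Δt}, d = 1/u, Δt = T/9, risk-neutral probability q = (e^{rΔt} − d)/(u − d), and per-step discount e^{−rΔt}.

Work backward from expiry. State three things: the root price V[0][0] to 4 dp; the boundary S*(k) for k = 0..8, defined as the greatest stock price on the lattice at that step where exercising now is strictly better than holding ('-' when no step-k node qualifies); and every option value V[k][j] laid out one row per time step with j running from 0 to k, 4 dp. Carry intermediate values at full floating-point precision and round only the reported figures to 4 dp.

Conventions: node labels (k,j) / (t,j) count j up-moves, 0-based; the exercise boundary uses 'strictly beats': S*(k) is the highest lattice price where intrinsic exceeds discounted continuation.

price = 52.4560
boundary = - - - 64.9770 77.2951 64.9770 77.2951 91.9486 109.3800
tree:
52.4560
64.2003 39.3510
76.4450 50.6021 26.7215
88.5230 63.1219 36.5952 15.5846
98.8781 76.2049 48.5552 23.1340 7.0361
107.5830 88.5230 62.1049 33.3533 11.5761 1.8791
114.9006 98.8781 76.2049 46.3653 18.6638 3.5294 0.0000
121.0520 107.5830 88.5230 61.5514 29.2724 6.6289 0.0000 0.0000
126.2231 114.9006 98.8781 76.2049 44.1200 12.4503 0.0000 0.0000 0.0000
130.5701 121.0520 107.5830 88.5230 61.5514 23.3840 0.0000 0.0000 0.0000 0.0000

params: Δt=0.13878 u=1.18958 d=0.84063 q=0.46587 e^(-rΔt)=0.99681
t_9 payoffs: 130.5701 121.0520 107.5830 88.5230 61.5514 23.3840 0.0000 0.0000 0.0000 0.0000
t_8: node(8,0) S=27.2769 payoff=126.2231 vs cont=125.7339 → 126.2231 [stop]  node(8,1) S=38.5994 payoff=114.9006 vs cont=114.4114 → 114.9006 [stop]  node(8,2) S=54.6219 payoff=98.8781 vs cont=98.3890 → 98.8781 [stop]  node(8,3) S=77.2951 payoff=76.2049 vs cont=75.7157 → 76.2049 [stop]  node(8,4) S=109.3800 payoff=44.1200 vs cont=43.6308 → 44.1200 [stop]  node(8,5) S=154.7831 payoff=0.0000 vs cont=12.4503 → 12.4503 [wait]  node(8,6) S=219.0329 payoff=0.0000 vs cont=0.0000 → 0.0000 [wait]  node(8,7) S=309.9524 payoff=0.0000 vs cont=0.0000 → 0.0000 [wait]  node(8,8) S=438.6123 payoff=0.0000 vs cont=0.0000 → 0.0000 [wait]  ⇒ S*(8)=109.3800
t_7: node(7,0) S=32.4480 payoff=121.0520 vs cont=120.5628 → 121.0520 [stop]  node(7,1) S=45.9170 payoff=107.5830 vs cont=107.0938 → 107.5830 [stop]  node(7,2) S=64.9770 payoff=88.5230 vs cont=88.0339 → 88.5230 [stop]  node(7,3) S=91.9486 payoff=61.5514 vs cont=61.0622 → 61.5514 [stop]  node(7,4) S=130.1160 payoff=23.3840 vs cont=29.2724 → 29.2724 [wait]  node(7,5) S=184.1266 payoff=0.0000 vs cont=6.6289 → 6.6289 [wait]  node(7,6) S=260.5567 payoff=0.0000 vs cont=0.0000 → 0.0000 [wait]  node(7,7) S=368.7125 payoff=0.0000 vs cont=0.0000 → 0.0000 [wait]  ⇒ S*(7)=91.9486
t_6: node(6,0) S=38.5994 payoff=114.9006 vs cont=114.4114 → 114.9006 [stop]  node(6,1) S=54.6219 payoff=98.8781 vs cont=98.3890 → 98.8781 [stop]  node(6,2) S=77.2951 payoff=76.2049 vs cont=75.7157 → 76.2049 [stop]  node(6,3) S=109.3800 payoff=44.1200 vs cont=46.3653 → 46.3653 [wait]  node(6,4) S=154.7831 payoff=0.0000 vs cont=18.6638 → 18.6638 [wait]  node(6,5) S=219.0329 payoff=0.0000 vs cont=3.5294 → 3.5294 [wait]  node(6,6) S=309.9524 payoff=0.0000 vs cont=0.0000 → 0.0000 [wait]  ⇒ S*(6)=77.2951
t_5: node(5,0) S=45.9170 payoff=107.5830 vs cont=107.0938 → 107.5830 [stop]  node(5,1) S=64.9770 payoff=88.5230 vs cont=88.0339 → 88.5230 [stop]  node(5,2) S=91.9486 payoff=61.5514 vs cont=62.1049 → 62.1049 [wait]  node(5,3) S=130.1160 payoff=23.3840 vs cont=33.3533 → 33.3533 [wait]  node(5,4) S=184.1266 payoff=0.0000 vs cont=11.5761 → 11.5761 [wait]  node(5,5) S=260.5567 payoff=0.0000 vs cont=1.8791 → 1.8791 [wait]  ⇒ S*(5)=64.9770
t_4: node(4,0) S=54.6219 payoff=98.8781 vs cont=98.3890 → 98.8781 [stop]  node(4,1) S=77.2951 payoff=76.2049 vs cont=75.9727 → 76.2049 [stop]  node(4,2) S=109.3800 payoff=44.1200 vs cont=48.5552 → 48.5552 [wait]  node(4,3) S=154.7831 payoff=0.0000 vs cont=23.1340 → 23.1340 [wait]  node(4,4) S=219.0329 payoff=0.0000 vs cont=7.0361 → 7.0361 [wait]  ⇒ S*(4)=77.2951
t_3: node(3,0) S=64.9770 payoff=88.5230 vs cont=88.0339 → 88.5230 [stop]  node(3,1) S=91.9486 payoff=61.5514 vs cont=63.1219 → 63.1219 [wait]  node(3,2) S=130.1160 payoff=23.3840 vs cont=36.5952 → 36.5952 [wait]  node(3,3) S=184.1266 payoff=0.0000 vs cont=15.5846 → 15.5846 [wait]  ⇒ S*(3)=64.9770
t_2: node(2,0) S=77.2951 payoff=76.2049 vs cont=76.4450 → 76.4450 [wait]  node(2,1) S=109.3800 payoff=44.1200 vs cont=50.6021 → 50.6021 [wait]  node(2,2) S=154.7831 payoff=0.0000 vs cont=26.7215 → 26.7215 [wait]  ⇒ S*(2)=-
t_1: node(1,0) S=91.9486 payoff=61.5514 vs cont=64.2003 → 64.2003 [wait]  node(1,1) S=130.1160 payoff=23.3840 vs cont=39.3510 → 39.3510 [wait]  ⇒ S*(1)=-
t_0: node(0,0) S=109.3800 payoff=44.1200 vs cont=52.4560 → 52.4560 [wait]  ⇒ S*(0)=-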